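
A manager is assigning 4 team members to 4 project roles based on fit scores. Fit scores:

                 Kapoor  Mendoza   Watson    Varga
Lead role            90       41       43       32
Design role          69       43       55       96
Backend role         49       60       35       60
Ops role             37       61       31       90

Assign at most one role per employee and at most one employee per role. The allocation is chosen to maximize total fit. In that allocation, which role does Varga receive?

Varga receives Ops role.

Optimal: Kapoor→Lead role (90 pts), Mendoza→Backend role (60 pts), Watson→Design role (55 pts), Varga→Ops role (90 pts) — total 90+60+55+90 = 295 pts.
Row-greedy (each employee in turn takes its best remaining role) gives 266 pts, worse by 29.
Next-best assignment: Kapoor→Lead role, Mendoza→Ops role, Watson→Backend role, Varga→Design role = 282 pts.
No other one-to-one assignment exceeds 295 pts.
Varga's own top role is Design role (96 pts), but forcing Varga→Design role and reassigning the rest optimally gives only 282 pts — worse by 13.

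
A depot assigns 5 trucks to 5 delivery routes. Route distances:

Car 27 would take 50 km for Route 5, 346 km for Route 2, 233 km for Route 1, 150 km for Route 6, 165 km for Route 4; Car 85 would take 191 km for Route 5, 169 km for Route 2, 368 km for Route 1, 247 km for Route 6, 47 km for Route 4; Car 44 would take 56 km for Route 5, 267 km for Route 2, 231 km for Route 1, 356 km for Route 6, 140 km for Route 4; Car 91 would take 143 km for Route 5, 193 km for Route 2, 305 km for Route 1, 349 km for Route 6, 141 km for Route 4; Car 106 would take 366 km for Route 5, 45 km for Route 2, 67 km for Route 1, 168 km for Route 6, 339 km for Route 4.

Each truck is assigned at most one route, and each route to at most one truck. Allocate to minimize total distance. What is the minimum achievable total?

Optimal: Car 27→Route 6 (150 km), Car 85→Route 4 (47 km), Car 44→Route 5 (56 km), Car 91→Route 2 (193 km), Car 106→Route 1 (67 km) — total 150+47+56+193+67 = 513 km.
Column-greedy (each route in turn goes to its cheapest remaining truck) gives 714 km, worse by 201.
No other one-to-one assignment undercuts 513 km.

Minimum total: 513 km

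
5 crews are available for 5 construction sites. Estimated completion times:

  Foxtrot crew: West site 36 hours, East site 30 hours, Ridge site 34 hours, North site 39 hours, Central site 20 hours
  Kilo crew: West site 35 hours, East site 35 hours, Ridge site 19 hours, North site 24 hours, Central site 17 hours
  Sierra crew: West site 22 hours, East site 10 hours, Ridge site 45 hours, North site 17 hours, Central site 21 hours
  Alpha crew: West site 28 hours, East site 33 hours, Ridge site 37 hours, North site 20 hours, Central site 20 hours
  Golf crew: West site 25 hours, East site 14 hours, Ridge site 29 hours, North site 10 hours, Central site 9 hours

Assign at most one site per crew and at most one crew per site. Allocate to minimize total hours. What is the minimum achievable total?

Minimum total: 87 hours

Optimal: Foxtrot crew→Central site (20 hours), Kilo crew→Ridge site (19 hours), Sierra crew→East site (10 hours), Alpha crew→West site (28 hours), Golf crew→North site (10 hours) — total 20+19+10+28+10 = 87 hours.
Column-greedy (each site in turn goes to its cheapest remaining crew) gives 95 hours, worse by 8.
Next-best assignment: Foxtrot crew→West site, Kilo crew→Ridge site, Sierra crew→East site, Alpha crew→North site, Golf crew→Central site = 94 hours.
Swapping Sierra crew↔Kilo crew (Sierra crew→Ridge site 45 hours, Kilo crew→East site 35 hours) adds 51.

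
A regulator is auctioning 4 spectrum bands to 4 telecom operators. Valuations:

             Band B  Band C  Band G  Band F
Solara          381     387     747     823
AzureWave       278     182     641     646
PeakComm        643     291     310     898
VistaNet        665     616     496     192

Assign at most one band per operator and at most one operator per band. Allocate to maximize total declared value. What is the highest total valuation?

Optimal: Solara→Band F ($823M), AzureWave→Band G ($641M), PeakComm→Band B ($643M), VistaNet→Band C ($616M) — total 823+641+643+616 = $2723M.
Swapping AzureWave↔VistaNet (AzureWave→Band C $182M, VistaNet→Band G $496M) loses 579.
No other one-to-one assignment exceeds $2723M.

Maximum total: $2723M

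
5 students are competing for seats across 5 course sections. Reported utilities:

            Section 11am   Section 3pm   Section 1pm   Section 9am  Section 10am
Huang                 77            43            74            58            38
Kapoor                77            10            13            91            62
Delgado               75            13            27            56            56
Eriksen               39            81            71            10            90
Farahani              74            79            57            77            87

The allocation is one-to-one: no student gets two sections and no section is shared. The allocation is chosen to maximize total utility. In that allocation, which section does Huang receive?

Huang receives Section 1pm.

Optimal: Huang→Section 1pm (74 points), Kapoor→Section 9am (91 points), Delgado→Section 11am (75 points), Eriksen→Section 10am (90 points), Farahani→Section 3pm (79 points) — total 74+91+75+90+79 = 409 points.
Row-greedy (each student in turn takes its best remaining section) gives 362 points, worse by 47.
No other one-to-one assignment exceeds 409 points.
Huang's own top section is Section 11am (77 points), but forcing Huang→Section 11am and reassigning the rest optimally gives only 374 points — worse by 35.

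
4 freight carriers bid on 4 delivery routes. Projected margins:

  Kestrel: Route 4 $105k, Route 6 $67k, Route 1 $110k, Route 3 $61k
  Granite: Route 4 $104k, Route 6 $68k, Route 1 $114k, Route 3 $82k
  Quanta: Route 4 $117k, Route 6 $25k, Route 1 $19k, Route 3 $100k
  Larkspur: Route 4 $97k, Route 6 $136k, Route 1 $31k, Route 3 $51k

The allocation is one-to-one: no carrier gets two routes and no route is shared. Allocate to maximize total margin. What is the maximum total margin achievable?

Maximum total: $455k

Optimal: Kestrel→Route 4 ($105k), Granite→Route 1 ($114k), Quanta→Route 3 ($100k), Larkspur→Route 6 ($136k) — total 105+114+100+136 = $455k.
Max-entry greedy (repeatedly take the single best remaining cell) gives $428k, worse by 27.
Next-best assignment: Kestrel→Route 1, Granite→Route 4, Quanta→Route 3, Larkspur→Route 6 = $450k.
Swapping Quanta↔Larkspur (Quanta→Route 6 $25k, Larkspur→Route 3 $51k) loses 160.
Every other assignment is strictly worse.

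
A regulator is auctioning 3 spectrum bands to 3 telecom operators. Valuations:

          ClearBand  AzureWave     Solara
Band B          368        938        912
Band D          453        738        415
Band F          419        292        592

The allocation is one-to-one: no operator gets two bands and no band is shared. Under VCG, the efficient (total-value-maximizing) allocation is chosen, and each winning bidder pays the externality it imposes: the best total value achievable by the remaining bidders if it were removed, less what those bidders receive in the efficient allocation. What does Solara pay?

Efficient allocation: ClearBand→Band F ($419M), AzureWave→Band D ($738M), Solara→Band B ($912M); total welfare W = $2069M.
Solara receives Band B at value $912M, so the others get W − 912 = $1157M.
Without Solara: best allocation of the remaining 2 bidders over all 3 bands is ClearBand→Band D ($453M), AzureWave→Band B ($938M), total $1391M.
VCG payment = (others' best without Solara) − (others' welfare with Solara) = 1391 − 1157 = $234M.

Solara pays $234M.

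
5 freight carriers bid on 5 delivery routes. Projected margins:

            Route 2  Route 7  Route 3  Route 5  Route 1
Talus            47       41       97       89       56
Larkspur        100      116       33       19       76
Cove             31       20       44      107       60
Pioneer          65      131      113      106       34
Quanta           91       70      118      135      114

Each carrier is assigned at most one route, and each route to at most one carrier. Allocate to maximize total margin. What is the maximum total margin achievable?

Max total: $549k

Treat this as an assignment problem: match each carrier to one route.
Optimal: Talus→Route 3 ($97k), Larkspur→Route 2 ($100k), Cove→Route 5 ($107k), Pioneer→Route 7 ($131k), Quanta→Route 1 ($114k) — total 97+100+107+131+114 = $549k.
Column-greedy (each route in turn goes to its best remaining carrier) gives $512k, worse by 37.
Every other assignment is strictly worse.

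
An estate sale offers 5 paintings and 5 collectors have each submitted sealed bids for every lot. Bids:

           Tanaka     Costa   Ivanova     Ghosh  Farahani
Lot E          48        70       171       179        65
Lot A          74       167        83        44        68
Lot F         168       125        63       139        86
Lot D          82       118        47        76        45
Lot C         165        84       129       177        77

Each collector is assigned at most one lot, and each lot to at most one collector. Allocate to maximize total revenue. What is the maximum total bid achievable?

Max total: $728

Optimal: Tanaka→Lot F ($168), Costa→Lot A ($167), Ivanova→Lot E ($171), Ghosh→Lot C ($177), Farahani→Lot D ($45) — total 168+167+171+177+45 = $728.
Max-entry greedy (repeatedly take the single best remaining cell) gives $688, worse by 40.
Swapping Ivanova↔Tanaka (Ivanova→Lot F $63, Tanaka→Lot E $48) loses 228.
Checked against all permutations: $728 is optimal.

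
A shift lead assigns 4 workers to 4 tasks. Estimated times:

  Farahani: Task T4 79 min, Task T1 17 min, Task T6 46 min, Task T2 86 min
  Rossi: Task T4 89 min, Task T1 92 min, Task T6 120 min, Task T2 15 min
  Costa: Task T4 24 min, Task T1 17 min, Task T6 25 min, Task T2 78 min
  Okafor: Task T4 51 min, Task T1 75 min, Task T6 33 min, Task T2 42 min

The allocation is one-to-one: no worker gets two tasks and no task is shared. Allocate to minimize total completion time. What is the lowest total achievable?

Minimum total: 89 min

Optimal: Farahani→Task T1 (17 min), Rossi→Task T2 (15 min), Costa→Task T4 (24 min), Okafor→Task T6 (33 min) — total 17+15+24+33 = 89 min.
Next-best assignment: Farahani→Task T1, Rossi→Task T2, Costa→Task T6, Okafor→Task T4 = 108 min.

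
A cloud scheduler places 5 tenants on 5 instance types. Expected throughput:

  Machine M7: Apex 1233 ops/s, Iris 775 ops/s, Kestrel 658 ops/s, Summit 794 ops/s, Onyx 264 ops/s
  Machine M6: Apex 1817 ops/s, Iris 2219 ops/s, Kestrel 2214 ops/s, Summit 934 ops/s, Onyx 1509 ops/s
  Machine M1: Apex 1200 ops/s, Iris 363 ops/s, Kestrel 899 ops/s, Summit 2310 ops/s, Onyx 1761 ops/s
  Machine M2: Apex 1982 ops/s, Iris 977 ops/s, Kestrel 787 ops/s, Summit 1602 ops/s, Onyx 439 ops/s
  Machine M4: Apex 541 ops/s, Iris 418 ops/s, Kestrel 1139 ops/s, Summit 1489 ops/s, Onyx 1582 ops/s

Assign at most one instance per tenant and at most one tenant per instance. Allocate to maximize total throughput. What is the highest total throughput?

Maximum total: 8863 ops/s

Treat this as an assignment problem: match each tenant to one instance.
Optimal: Apex→Machine M2 (1982 ops/s), Iris→Machine M7 (775 ops/s), Kestrel→Machine M6 (2214 ops/s), Summit→Machine M1 (2310 ops/s), Onyx→Machine M4 (1582 ops/s) — total 1982+775+2214+2310+1582 = 8863 ops/s.
Next-best assignment: Apex→Machine M2, Iris→Machine M6, Kestrel→Machine M7, Summit→Machine M1, Onyx→Machine M4 = 8751 ops/s.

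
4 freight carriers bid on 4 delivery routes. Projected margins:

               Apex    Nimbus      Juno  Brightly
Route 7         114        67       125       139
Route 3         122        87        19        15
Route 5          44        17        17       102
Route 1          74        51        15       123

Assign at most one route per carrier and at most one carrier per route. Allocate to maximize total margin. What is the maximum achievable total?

Max total: $400k

Optimal: Apex→Route 3 ($122k), Nimbus→Route 1 ($51k), Juno→Route 7 ($125k), Brightly→Route 5 ($102k) — total 122+51+125+102 = $400k.
Column-greedy (each route in turn goes to its best remaining carrier) gives $293k, worse by 107.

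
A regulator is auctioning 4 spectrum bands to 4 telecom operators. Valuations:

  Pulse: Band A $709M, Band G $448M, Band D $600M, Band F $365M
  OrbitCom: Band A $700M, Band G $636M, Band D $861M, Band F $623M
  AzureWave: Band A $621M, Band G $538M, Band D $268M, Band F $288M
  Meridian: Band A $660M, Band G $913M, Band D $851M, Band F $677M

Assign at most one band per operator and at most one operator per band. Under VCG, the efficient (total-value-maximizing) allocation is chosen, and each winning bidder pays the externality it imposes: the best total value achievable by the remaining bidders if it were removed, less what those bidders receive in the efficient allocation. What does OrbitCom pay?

OrbitCom pays $210M.

Efficient allocation: Pulse→Band A ($709M), OrbitCom→Band D ($861M), AzureWave→Band G ($538M), Meridian→Band F ($677M); total welfare W = $2785M.
OrbitCom receives Band D at value $861M, so the others get W − 861 = $1924M.
Without OrbitCom: best allocation of the remaining 3 bidders over all 4 bands is Pulse→Band D ($600M), AzureWave→Band A ($621M), Meridian→Band G ($913M), total $2134M.
VCG payment = (others' best without OrbitCom) − (others' welfare with OrbitCom) = 2134 − 1924 = $210M.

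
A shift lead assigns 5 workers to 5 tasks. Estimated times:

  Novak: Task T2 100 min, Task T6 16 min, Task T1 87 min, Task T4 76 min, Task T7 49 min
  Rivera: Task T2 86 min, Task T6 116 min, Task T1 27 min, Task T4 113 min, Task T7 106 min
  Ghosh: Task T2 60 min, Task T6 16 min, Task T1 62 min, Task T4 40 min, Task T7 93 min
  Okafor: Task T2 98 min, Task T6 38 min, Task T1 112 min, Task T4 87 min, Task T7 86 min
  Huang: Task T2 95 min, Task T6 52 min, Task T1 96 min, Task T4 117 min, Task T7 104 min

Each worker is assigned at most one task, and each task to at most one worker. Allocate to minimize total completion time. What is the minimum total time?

Minimum total: 249 min

Treat this as an assignment problem: match each worker to one task.
Optimal: Novak→Task T7 (49 min), Rivera→Task T1 (27 min), Ghosh→Task T4 (40 min), Okafor→Task T6 (38 min), Huang→Task T2 (95 min) — total 49+27+40+38+95 = 249 min.
Column-greedy (each task in turn goes to its cheapest remaining worker) gives 294 min, worse by 45.
Next-best assignment: Novak→Task T6, Rivera→Task T1, Ghosh→Task T4, Okafor→Task T7, Huang→Task T2 = 264 min.
Every other assignment is strictly worse.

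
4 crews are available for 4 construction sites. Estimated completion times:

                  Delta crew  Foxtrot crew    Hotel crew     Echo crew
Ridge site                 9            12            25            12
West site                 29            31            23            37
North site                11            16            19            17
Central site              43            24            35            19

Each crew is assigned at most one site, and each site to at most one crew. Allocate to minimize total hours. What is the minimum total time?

Min total: 65 hours

Optimal: Delta crew→North site (11 hours), Foxtrot crew→Ridge site (12 hours), Hotel crew→West site (23 hours), Echo crew→Central site (19 hours) — total 11+12+23+19 = 65 hours.
Row-greedy (each crew in turn takes its cheapest remaining site) gives 67 hours, worse by 2.
Swapping Hotel crew↔Delta crew (Hotel crew→North site 19 hours, Delta crew→West site 29 hours) adds 14.
No other one-to-one assignment undercuts 65 hours.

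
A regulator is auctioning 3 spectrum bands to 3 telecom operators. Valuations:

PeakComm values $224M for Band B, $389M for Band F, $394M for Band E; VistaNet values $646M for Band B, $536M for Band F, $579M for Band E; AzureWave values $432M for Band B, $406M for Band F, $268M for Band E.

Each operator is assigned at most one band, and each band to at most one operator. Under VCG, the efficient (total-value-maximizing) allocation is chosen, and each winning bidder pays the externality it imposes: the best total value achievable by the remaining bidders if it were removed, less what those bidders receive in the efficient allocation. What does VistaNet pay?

VistaNet pays $26M.

Efficient allocation: PeakComm→Band E ($394M), VistaNet→Band B ($646M), AzureWave→Band F ($406M); total welfare W = $1446M.
VistaNet receives Band B at value $646M, so the others get W − 646 = $800M.
Without VistaNet: best allocation of the remaining 2 bidders over all 3 bands is PeakComm→Band E ($394M), AzureWave→Band B ($432M), total $826M.
VCG payment = (others' best without VistaNet) − (others' welfare with VistaNet) = 826 − 800 = $26M.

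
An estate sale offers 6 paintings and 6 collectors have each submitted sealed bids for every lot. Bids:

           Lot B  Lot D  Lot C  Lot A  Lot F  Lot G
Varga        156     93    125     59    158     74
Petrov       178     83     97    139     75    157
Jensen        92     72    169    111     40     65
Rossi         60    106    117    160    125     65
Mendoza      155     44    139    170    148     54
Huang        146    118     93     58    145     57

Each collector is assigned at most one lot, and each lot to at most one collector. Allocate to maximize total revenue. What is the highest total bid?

Maximum total: $917

This is the linear assignment problem.
Optimal: Varga→Lot F ($158), Petrov→Lot G ($157), Jensen→Lot C ($169), Rossi→Lot A ($160), Mendoza→Lot B ($155), Huang→Lot D ($118) — total 158+157+169+160+155+118 = $917.
Every other assignment is strictly worse.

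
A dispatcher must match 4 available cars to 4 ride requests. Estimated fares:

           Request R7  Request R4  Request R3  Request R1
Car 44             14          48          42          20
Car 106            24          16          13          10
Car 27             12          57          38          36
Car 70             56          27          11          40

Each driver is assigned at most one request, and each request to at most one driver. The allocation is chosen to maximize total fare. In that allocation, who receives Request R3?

Optimal: Car 44→Request R3 ($42), Car 106→Request R1 ($10), Car 27→Request R4 ($57), Car 70→Request R7 ($56) — total 42+10+57+56 = $165.
Row-greedy (each driver in turn takes its best remaining request) gives $150, worse by 15.
Car 44's own top request is Request R4 ($48), but forcing Car 44→Request R4 and reassigning the rest optimally gives only $153 — worse by 12.

Car 44 receives Request R3.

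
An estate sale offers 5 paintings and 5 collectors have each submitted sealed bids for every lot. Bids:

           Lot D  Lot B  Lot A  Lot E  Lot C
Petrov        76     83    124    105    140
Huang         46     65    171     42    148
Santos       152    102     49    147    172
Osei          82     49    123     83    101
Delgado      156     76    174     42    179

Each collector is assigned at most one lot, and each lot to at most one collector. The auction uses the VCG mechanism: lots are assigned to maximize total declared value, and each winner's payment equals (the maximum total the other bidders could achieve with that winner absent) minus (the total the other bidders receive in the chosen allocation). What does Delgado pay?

Delgado pays $57.

Efficient allocation: Petrov→Lot B ($83), Huang→Lot A ($171), Santos→Lot D ($152), Osei→Lot E ($83), Delgado→Lot C ($179); total welfare W = $668.
Delgado receives Lot C at value $179, so the others get W − 179 = $489.
Without Delgado: best allocation of the remaining 4 bidders over all 5 lots is Petrov→Lot C ($140), Huang→Lot A ($171), Santos→Lot D ($152), Osei→Lot E ($83), total $546.
VCG payment = (others' best without Delgado) − (others' welfare with Delgado) = 546 − 489 = $57.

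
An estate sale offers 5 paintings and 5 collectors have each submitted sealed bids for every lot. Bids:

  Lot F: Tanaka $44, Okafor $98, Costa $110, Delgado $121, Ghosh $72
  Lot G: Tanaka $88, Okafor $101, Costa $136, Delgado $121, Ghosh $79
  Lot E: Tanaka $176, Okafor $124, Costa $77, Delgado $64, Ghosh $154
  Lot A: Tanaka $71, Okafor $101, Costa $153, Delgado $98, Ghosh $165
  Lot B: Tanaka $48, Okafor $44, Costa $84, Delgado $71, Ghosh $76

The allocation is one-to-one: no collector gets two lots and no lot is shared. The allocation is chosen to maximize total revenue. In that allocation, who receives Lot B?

Costa receives Lot B.

Optimal: Tanaka→Lot E ($176), Okafor→Lot G ($101), Costa→Lot B ($84), Delgado→Lot F ($121), Ghosh→Lot A ($165) — total 176+101+84+121+165 = $647.
Row-greedy (each collector in turn takes its best remaining lot) gives $627, worse by 20.
Costa's own top lot is Lot A ($153), but forcing Costa→Lot A and reassigning the rest optimally gives only $627 — worse by 20.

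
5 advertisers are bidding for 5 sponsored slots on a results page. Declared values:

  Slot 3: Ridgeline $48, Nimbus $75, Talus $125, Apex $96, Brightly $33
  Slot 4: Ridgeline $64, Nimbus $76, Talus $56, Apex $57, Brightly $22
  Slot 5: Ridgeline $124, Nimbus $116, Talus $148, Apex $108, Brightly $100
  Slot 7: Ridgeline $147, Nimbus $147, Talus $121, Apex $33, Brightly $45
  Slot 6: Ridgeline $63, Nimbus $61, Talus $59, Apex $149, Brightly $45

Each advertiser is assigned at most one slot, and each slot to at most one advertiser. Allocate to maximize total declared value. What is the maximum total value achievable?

Optimal: Ridgeline→Slot 7 ($147), Nimbus→Slot 4 ($76), Talus→Slot 3 ($125), Apex→Slot 6 ($149), Brightly→Slot 5 ($100) — total 147+76+125+149+100 = $597.
Max-entry greedy (repeatedly take the single best remaining cell) gives $553, worse by 44.
Every other assignment is strictly worse.

Max total: $597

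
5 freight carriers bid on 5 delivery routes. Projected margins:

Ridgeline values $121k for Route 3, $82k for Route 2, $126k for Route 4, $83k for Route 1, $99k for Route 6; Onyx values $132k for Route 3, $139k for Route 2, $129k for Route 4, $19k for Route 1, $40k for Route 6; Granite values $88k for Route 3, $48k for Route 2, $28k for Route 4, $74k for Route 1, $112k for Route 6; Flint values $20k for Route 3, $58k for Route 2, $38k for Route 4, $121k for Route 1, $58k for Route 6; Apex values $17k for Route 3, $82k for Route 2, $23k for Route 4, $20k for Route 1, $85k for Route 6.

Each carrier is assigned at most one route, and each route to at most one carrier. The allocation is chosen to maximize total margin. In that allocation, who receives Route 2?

Apex receives Route 2.

Optimal: Ridgeline→Route 4 ($126k), Onyx→Route 3 ($132k), Granite→Route 6 ($112k), Flint→Route 1 ($121k), Apex→Route 2 ($82k) — total 126+132+112+121+82 = $573k.
Row-greedy (each carrier in turn takes its best remaining route) gives $515k, worse by 58.
Swapping Granite↔Flint (Granite→Route 1 $74k, Flint→Route 6 $58k) loses 101.
Every other assignment is strictly worse.
Apex's own top route is Route 6 ($85k), but forcing Apex→Route 6 and reassigning the rest optimally gives only $559k — worse by 14.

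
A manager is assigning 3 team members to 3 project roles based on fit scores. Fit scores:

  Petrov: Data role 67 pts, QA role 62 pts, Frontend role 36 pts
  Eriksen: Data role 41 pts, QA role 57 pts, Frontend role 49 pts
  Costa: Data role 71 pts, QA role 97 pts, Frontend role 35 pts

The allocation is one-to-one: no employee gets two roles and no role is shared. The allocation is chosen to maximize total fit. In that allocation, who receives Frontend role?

Eriksen receives Frontend role.

Optimal: Petrov→Data role (67 pts), Eriksen→Frontend role (49 pts), Costa→QA role (97 pts) — total 67+49+97 = 213 pts.
Row-greedy (each employee in turn takes its best remaining role) gives 159 pts, worse by 54.
Swapping Costa↔Petrov (Costa→Data role 71 pts, Petrov→QA role 62 pts) loses 31.
Eriksen's own top role is QA role (57 pts), but forcing Eriksen→QA role and reassigning the rest optimally gives only 164 pts — worse by 49.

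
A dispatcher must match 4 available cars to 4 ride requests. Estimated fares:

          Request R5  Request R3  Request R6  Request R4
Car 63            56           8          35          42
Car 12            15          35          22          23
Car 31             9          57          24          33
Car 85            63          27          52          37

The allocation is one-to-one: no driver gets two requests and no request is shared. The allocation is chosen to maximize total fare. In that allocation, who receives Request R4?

Car 12 receives Request R4.

Optimal: Car 63→Request R5 ($56), Car 12→Request R4 ($23), Car 31→Request R3 ($57), Car 85→Request R6 ($52) — total 56+23+57+52 = $188.
Column-greedy (each request in turn goes to its best remaining driver) gives $178, worse by 10.
Next-best assignment: Car 63→Request R4, Car 12→Request R6, Car 31→Request R3, Car 85→Request R5 = $184.
Checked against all permutations: $188 is optimal.
Car 12's own top request is Request R3 ($35), but forcing Car 12→Request R3 and reassigning the rest optimally gives only $176 — worse by 12.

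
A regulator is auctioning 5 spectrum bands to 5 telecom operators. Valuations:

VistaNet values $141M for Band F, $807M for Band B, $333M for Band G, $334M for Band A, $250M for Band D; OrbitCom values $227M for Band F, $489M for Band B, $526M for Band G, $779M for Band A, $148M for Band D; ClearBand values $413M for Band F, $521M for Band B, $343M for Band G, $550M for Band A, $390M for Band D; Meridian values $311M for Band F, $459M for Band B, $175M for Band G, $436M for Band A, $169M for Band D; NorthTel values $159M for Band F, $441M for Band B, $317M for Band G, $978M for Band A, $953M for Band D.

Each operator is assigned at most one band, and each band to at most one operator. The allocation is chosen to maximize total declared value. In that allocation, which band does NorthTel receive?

NorthTel receives Band D.

Treat this as an assignment problem: match each operator to one band.
Optimal: VistaNet→Band B ($807M), OrbitCom→Band A ($779M), ClearBand→Band G ($343M), Meridian→Band F ($311M), NorthTel→Band D ($953M) — total 807+779+343+311+953 = $3193M.
Swapping Meridian↔ClearBand (Meridian→Band G $175M, ClearBand→Band F $413M) loses 66.
Every other assignment is strictly worse.
NorthTel's own top band is Band A ($978M), but forcing NorthTel→Band A and reassigning the rest optimally gives only $3012M — worse by 181.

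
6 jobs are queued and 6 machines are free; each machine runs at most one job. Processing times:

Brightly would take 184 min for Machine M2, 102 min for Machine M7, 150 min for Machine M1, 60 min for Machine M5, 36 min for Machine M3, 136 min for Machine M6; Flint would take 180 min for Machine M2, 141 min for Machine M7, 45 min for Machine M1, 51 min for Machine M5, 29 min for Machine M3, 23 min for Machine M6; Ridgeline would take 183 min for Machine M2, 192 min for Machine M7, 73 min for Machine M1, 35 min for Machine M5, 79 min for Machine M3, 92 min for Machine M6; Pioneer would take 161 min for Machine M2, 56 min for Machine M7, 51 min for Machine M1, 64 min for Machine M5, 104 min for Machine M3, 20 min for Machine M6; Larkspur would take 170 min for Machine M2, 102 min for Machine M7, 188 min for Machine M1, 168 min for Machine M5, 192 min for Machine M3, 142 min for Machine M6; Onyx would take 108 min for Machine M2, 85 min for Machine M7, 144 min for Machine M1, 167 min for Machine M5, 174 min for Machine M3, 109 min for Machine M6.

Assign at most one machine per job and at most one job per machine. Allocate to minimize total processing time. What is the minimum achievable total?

Optimal: Brightly→Machine M3 (36 min), Flint→Machine M1 (45 min), Ridgeline→Machine M5 (35 min), Pioneer→Machine M6 (20 min), Larkspur→Machine M7 (102 min), Onyx→Machine M2 (108 min) — total 36+45+35+20+102+108 = 346 min.
Column-greedy (each machine in turn goes to its cheapest remaining job) gives 422 min, worse by 76.

Minimum total: 346 min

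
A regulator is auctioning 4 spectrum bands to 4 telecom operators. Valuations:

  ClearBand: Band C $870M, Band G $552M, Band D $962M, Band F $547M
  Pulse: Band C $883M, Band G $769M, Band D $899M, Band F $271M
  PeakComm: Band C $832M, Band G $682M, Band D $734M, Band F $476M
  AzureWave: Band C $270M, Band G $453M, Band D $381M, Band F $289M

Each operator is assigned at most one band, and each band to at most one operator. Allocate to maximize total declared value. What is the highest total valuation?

Optimal: ClearBand→Band D ($962M), Pulse→Band G ($769M), PeakComm→Band C ($832M), AzureWave→Band F ($289M) — total 962+769+832+289 = $2852M.
Row-greedy (each operator in turn takes its best remaining band) gives $2816M, worse by 36.
Every other assignment is strictly worse.

Max total: $2852M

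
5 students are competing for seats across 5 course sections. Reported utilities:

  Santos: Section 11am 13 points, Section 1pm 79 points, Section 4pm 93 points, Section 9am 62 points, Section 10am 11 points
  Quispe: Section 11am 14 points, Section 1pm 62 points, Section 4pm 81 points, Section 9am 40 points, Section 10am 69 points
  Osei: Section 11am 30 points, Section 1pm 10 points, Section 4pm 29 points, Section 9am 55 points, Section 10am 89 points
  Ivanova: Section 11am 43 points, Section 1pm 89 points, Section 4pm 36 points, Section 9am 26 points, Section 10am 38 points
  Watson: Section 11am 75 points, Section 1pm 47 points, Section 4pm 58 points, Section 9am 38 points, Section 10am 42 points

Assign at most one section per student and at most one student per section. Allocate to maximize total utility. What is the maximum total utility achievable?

Optimal: Santos→Section 9am (62 points), Quispe→Section 4pm (81 points), Osei→Section 10am (89 points), Ivanova→Section 1pm (89 points), Watson→Section 11am (75 points) — total 62+81+89+89+75 = 396 points.
Row-greedy (each student in turn takes its best remaining section) gives 381 points, worse by 15.
Swapping Osei↔Ivanova (Osei→Section 1pm 10 points, Ivanova→Section 10am 38 points) loses 130.
No other one-to-one assignment exceeds 396 points.

Max total: 396 points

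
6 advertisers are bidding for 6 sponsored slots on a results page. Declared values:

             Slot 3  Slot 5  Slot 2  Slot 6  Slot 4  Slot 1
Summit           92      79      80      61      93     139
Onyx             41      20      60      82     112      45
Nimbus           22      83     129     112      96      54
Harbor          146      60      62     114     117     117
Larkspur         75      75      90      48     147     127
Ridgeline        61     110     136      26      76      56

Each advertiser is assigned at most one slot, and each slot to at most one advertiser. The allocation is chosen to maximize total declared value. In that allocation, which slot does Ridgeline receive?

Ridgeline receives Slot 5.

Optimal: Summit→Slot 1 ($139), Onyx→Slot 6 ($82), Nimbus→Slot 2 ($129), Harbor→Slot 3 ($146), Larkspur→Slot 4 ($147), Ridgeline→Slot 5 ($110) — total 139+82+129+146+147+110 = $753.
Next-best assignment: Summit→Slot 1, Onyx→Slot 6, Nimbus→Slot 5, Harbor→Slot 3, Larkspur→Slot 4, Ridgeline→Slot 2 = $733.
Swapping Larkspur↔Nimbus (Larkspur→Slot 2 $90, Nimbus→Slot 4 $96) loses 90.
Ridgeline's own top slot is Slot 2 ($136), but forcing Ridgeline→Slot 2 and reassigning the rest optimally gives only $733 — worse by 20.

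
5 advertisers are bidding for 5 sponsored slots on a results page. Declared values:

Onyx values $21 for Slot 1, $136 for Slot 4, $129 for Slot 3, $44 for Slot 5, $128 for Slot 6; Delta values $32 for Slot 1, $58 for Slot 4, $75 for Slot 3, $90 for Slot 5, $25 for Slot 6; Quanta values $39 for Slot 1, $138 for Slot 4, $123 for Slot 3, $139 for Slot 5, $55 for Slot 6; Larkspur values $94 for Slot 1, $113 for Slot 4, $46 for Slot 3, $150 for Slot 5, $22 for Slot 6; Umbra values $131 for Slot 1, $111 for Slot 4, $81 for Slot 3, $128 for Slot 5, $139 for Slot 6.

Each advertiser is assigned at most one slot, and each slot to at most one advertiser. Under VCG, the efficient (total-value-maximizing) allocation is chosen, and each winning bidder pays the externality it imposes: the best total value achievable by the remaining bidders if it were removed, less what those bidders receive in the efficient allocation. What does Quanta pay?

Quanta pays $16.

Efficient allocation: Onyx→Slot 6 ($128), Delta→Slot 3 ($75), Quanta→Slot 4 ($138), Larkspur→Slot 5 ($150), Umbra→Slot 1 ($131); total welfare W = $622.
Quanta receives Slot 4 at value $138, so the others get W − 138 = $484.
Without Quanta: best allocation of the remaining 4 bidders over all 5 slots is Onyx→Slot 4 ($136), Delta→Slot 3 ($75), Larkspur→Slot 5 ($150), Umbra→Slot 6 ($139), total $500.
VCG payment = (others' best without Quanta) − (others' welfare with Quanta) = 500 − 484 = $16.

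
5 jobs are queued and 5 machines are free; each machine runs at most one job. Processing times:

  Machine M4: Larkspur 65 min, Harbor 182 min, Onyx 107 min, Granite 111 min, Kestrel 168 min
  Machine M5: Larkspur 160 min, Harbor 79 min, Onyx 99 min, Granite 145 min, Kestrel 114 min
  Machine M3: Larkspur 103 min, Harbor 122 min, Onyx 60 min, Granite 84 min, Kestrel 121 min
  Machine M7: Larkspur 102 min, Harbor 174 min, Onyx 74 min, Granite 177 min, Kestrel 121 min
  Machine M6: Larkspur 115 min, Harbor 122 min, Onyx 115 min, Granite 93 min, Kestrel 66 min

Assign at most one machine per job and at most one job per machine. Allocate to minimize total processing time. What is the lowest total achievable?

Minimum total: 368 min

Optimal: Larkspur→Machine M4 (65 min), Harbor→Machine M5 (79 min), Onyx→Machine M7 (74 min), Granite→Machine M3 (84 min), Kestrel→Machine M6 (66 min) — total 65+79+74+84+66 = 368 min.
Row-greedy (each job in turn takes its cheapest remaining machine) gives 418 min, worse by 50.
Next-best assignment: Larkspur→Machine M4, Harbor→Machine M5, Onyx→Machine M3, Granite→Machine M6, Kestrel→Machine M7 = 418 min.
Swapping Onyx↔Kestrel (Onyx→Machine M6 115 min, Kestrel→Machine M7 121 min) adds 96.
Checked against all permutations: 368 min is optimal.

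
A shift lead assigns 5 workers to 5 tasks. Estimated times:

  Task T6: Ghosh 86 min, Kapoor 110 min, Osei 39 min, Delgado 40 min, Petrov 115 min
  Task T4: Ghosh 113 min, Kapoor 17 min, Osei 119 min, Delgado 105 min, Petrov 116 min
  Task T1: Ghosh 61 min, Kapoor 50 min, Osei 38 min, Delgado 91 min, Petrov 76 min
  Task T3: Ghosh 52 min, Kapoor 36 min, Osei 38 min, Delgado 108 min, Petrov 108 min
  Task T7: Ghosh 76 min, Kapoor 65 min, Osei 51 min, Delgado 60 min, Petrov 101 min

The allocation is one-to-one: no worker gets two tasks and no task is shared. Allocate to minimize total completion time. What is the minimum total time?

Minimum total: 236 min

This is the linear assignment problem.
Optimal: Ghosh→Task T3 (52 min), Kapoor→Task T4 (17 min), Osei→Task T7 (51 min), Delgado→Task T6 (40 min), Petrov→Task T1 (76 min) — total 52+17+51+40+76 = 236 min.
Row-greedy (each worker in turn takes its cheapest remaining task) gives 248 min, worse by 12.
Next-best assignment: Ghosh→Task T3, Kapoor→Task T4, Osei→Task T6, Delgado→Task T7, Petrov→Task T1 = 244 min.
Swapping Petrov↔Delgado (Petrov→Task T6 115 min, Delgado→Task T1 91 min) adds 90.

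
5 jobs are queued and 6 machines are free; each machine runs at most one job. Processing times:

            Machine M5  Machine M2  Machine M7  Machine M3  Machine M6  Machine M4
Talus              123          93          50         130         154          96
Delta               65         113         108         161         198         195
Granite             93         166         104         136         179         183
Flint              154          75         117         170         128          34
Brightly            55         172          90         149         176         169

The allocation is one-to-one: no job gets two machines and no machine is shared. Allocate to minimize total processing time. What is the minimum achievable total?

Minimum total: 388 min

Optimal: Talus→Machine M7 (50 min), Delta→Machine M2 (113 min), Granite→Machine M3 (136 min), Flint→Machine M4 (34 min), Brightly→Machine M5 (55 min) — total 50+113+136+34+55 = 388 min.
Column-greedy (each machine in turn goes to its cheapest remaining job) gives 514 min, worse by 126.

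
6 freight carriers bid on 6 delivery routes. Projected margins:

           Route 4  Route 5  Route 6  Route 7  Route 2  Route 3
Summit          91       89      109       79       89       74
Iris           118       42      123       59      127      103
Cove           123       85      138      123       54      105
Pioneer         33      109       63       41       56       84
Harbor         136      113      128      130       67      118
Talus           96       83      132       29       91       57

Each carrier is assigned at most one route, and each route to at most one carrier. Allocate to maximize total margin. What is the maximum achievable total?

Max total: $701k

Optimal: Summit→Route 3 ($74k), Iris→Route 2 ($127k), Cove→Route 7 ($123k), Pioneer→Route 5 ($109k), Harbor→Route 4 ($136k), Talus→Route 6 ($132k) — total 74+127+123+109+136+132 = $701k.
Next-best assignment: Summit→Route 4, Iris→Route 2, Cove→Route 7, Pioneer→Route 5, Harbor→Route 3, Talus→Route 6 = $700k.
Every other assignment is strictly worse.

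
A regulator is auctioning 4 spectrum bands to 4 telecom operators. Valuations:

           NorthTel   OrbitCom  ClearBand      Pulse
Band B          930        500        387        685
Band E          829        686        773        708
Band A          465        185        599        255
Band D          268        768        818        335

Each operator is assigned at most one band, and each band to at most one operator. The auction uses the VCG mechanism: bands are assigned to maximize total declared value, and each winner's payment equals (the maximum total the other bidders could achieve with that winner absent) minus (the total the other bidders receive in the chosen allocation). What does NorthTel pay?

Efficient allocation: NorthTel→Band B ($930M), OrbitCom→Band D ($768M), ClearBand→Band A ($599M), Pulse→Band E ($708M); total welfare W = $3005M.
NorthTel receives Band B at value $930M, so the others get W − 930 = $2075M.
Without NorthTel: best allocation of the remaining 3 bidders over all 4 bands is OrbitCom→Band D ($768M), ClearBand→Band E ($773M), Pulse→Band B ($685M), total $2226M.
VCG payment = (others' best without NorthTel) − (others' welfare with NorthTel) = 2226 − 2075 = $151M.

NorthTel pays $151M.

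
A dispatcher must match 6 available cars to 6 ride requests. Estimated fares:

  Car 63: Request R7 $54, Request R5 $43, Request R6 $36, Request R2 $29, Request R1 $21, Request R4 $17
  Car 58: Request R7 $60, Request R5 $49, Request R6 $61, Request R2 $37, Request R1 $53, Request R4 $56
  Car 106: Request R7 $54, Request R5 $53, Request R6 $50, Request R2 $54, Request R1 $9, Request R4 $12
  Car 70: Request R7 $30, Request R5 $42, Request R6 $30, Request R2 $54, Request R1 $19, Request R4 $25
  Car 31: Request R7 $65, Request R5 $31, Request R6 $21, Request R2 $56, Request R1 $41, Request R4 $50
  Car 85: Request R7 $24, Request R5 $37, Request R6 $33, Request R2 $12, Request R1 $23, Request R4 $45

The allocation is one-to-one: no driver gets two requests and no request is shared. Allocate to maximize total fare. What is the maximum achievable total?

Maximum total: $310

Treat this as an assignment problem: match each driver to one request.
Optimal: Car 63→Request R5 ($43), Car 58→Request R1 ($53), Car 106→Request R6 ($50), Car 70→Request R2 ($54), Car 31→Request R7 ($65), Car 85→Request R4 ($45) — total 43+53+50+54+65+45 = $310.
Row-greedy (each driver in turn takes its best remaining request) gives $284, worse by 26.
Every other assignment is strictly worse.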